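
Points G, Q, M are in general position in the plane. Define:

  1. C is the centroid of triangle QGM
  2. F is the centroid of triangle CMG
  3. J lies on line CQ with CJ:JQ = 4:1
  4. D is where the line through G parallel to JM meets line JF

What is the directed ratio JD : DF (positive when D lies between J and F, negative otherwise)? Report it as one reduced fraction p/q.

Set G = (0, 0), Q = (1, 0), M = (0, 1); any affine frame gives the same invariant.
1. C is the centroid of triangle QGM ⇒ C = (1/3, 1/3)
2. F is the centroid of triangle CMG ⇒ F = (1/9, 4/9)
3. J lies on line CQ with CJ:JQ = 4:1 ⇒ J = (13/15, 1/15)
4. D is where the line through G parallel to JM meets line JF ⇒ D = (-13/15, 14/15)
D = J + t·(F−J) with t = 39/17, so JD:DF = t:(1−t) = 39/17:-22/17

JD:DF = -39/22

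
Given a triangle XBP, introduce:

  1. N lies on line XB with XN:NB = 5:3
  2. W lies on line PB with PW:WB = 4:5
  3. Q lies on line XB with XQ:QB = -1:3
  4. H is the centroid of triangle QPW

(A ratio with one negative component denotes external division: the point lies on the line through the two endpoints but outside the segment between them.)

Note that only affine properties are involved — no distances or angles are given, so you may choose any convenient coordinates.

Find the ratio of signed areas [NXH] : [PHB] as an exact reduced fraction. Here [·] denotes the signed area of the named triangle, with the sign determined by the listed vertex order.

Assign X = (0, 0), B = (1, 0), P = (0, 1) — the answer is frame-independent, so this choice is without loss of generality.
1. N lies on line XB with XN:NB = 5:3 ⇒ N = (5/8, 0)
2. W lies on line PB with PW:WB = 4:5 ⇒ W = (4/9, 5/9)
3. Q lies on line XB with XQ:QB = -1:3 ⇒ Q = (-1/2, 0)
4. H is the centroid of triangle QPW ⇒ H = (-1/54, 14/27)
2·[NXH] = -35/108, 2·[PHB] = 1/2
[NXH]:[PHB] = -35/108:1/2 = -35/54

[NXH]:[PHB] = -35/54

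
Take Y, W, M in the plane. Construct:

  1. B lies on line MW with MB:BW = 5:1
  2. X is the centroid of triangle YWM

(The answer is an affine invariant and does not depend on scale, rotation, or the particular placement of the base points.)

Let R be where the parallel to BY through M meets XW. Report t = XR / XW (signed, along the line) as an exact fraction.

t = -11/7

Set Y = (0, 0), W = (1, 0), M = (0, 1); any affine frame gives the same invariant.
1. B lies on line MW with MB:BW = 5:1 ⇒ B = (5/6, 1/6)
2. X is the centroid of triangle YWM ⇒ X = (1/3, 1/3)
through M parallel to BY: direction (-5/6, -1/6); meets XW at R = (-5/7, 6/7)
R = X + t·(W−X) with t = -11/7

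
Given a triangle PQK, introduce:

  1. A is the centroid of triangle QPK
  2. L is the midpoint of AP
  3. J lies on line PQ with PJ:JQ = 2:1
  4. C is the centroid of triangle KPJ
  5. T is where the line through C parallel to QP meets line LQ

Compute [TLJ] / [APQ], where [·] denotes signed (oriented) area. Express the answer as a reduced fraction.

Work in coordinates with P = (0, 0), Q = (1, 0), K = (0, 1).
1. A is the centroid of triangle QPK ⇒ A = (1/3, 1/3)
2. L is the midpoint of AP ⇒ L = (1/6, 1/6)
3. J lies on line PQ with PJ:JQ = 2:1 ⇒ J = (2/3, 0)
4. C is the centroid of triangle KPJ ⇒ C = (2/9, 1/3)
5. T is where the line through C parallel to QP meets line LQ ⇒ T = (-2/3, 1/3)
2·[TLJ] = -1/18, 2·[APQ] = 1/3
[TLJ]:[APQ] = -1/18:1/3 = -1/6

[TLJ]:[APQ] = -1/6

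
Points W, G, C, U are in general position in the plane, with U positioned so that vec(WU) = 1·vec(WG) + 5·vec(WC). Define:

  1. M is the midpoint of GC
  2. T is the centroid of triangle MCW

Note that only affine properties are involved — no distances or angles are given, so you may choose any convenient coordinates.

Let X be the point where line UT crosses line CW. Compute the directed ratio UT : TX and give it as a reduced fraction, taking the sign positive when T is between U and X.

UT:TX = 5

Assign W = (0, 0), G = (1, 0), C = (0, 1), U = (1, 5) — the answer is frame-independent, so this choice is without loss of generality.
1. M is the midpoint of GC ⇒ M = (1/2, 1/2)
2. T is the centroid of triangle MCW ⇒ T = (1/6, 1/2)
line UT meets CW at X = (0, -2/5)
T = U + t·(X−U) with t = 5/6, so UT:TX = 5/6:1/6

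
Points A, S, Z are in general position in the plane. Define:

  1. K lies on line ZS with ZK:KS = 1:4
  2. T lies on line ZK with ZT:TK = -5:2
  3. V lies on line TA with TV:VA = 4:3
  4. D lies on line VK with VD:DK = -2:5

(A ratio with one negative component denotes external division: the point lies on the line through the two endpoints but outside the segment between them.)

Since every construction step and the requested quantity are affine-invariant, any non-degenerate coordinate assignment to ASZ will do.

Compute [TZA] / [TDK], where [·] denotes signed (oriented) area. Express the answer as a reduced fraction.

Assign A = (0, 0), S = (1, 0), Z = (0, 1) — the answer is frame-independent, so this choice is without loss of generality.
1. K lies on line ZS with ZK:KS = 1:4 ⇒ K = (1/5, 4/5)
2. T lies on line ZK with ZT:TK = -5:2 ⇒ T = (1/3, 2/3)
3. V lies on line TA with TV:VA = 4:3 ⇒ V = (1/7, 2/7)
4. D lies on line VK with VD:DK = -2:5 ⇒ D = (11/105, -2/35)
2·[TZA] = 1/3, 2·[TDK] = -8/63
[TZA]:[TDK] = 1/3:-8/63 = -21/8

[TZA]:[TDK] = -21/8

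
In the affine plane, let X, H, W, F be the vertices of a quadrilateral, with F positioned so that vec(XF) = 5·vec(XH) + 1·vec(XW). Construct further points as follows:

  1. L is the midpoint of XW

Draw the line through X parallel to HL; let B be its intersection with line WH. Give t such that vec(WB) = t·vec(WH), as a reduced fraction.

t = 2

Work in coordinates with X = (0, 0), H = (1, 0), W = (0, 1), F = (5, 1).
1. L is the midpoint of XW ⇒ L = (0, 1/2)
through X parallel to HL: direction (-1, 1/2); meets WH at B = (2, -1)
B = W + t·(H−W) with t = 2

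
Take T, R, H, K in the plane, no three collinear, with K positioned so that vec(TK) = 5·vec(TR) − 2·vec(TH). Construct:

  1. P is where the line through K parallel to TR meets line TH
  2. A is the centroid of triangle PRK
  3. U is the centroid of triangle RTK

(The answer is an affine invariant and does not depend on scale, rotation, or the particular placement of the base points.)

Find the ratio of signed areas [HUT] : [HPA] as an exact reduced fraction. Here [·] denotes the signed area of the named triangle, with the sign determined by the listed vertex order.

[HUT]:[HPA] = -1/3

Assign T = (0, 0), R = (1, 0), H = (0, 1), K = (5, -2) — the answer is frame-independent, so this choice is without loss of generality.
1. P is where the line through K parallel to TR meets line TH ⇒ P = (0, -2)
2. A is the centroid of triangle PRK ⇒ A = (2, -4/3)
3. U is the centroid of triangle RTK ⇒ U = (2, -2/3)
2·[HUT] = -2, 2·[HPA] = 6
[HUT]:[HPA] = -2:6 = -1/3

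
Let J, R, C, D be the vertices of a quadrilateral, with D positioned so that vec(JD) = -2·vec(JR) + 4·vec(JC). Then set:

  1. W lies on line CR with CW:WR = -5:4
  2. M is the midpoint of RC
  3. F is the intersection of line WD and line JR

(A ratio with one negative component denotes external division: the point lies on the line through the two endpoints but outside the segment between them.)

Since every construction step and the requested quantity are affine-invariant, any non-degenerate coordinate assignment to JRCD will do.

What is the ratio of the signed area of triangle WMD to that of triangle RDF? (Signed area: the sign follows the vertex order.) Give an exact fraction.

Assign J = (0, 0), R = (1, 0), C = (0, 1), D = (-2, 4) — the answer is frame-independent, so this choice is without loss of generality.
1. W lies on line CR with CW:WR = -5:4 ⇒ W = (5, -4)
2. M is the midpoint of RC ⇒ M = (1/2, 1/2)
3. F is the intersection of line WD and line JR ⇒ F = (3/2, 0)
2·[WMD] = -9/2, 2·[RDF] = -2
[WMD]:[RDF] = -9/2:-2 = 9/4

[WMD]:[RDF] = 9/4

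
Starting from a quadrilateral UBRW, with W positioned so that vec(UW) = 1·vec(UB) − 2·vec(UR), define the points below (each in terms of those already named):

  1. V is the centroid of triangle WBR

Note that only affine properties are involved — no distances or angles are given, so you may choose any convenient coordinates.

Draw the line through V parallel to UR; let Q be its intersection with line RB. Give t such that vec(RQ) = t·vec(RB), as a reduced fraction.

t = 2/3

Set U = (0, 0), B = (1, 0), R = (0, 1), W = (1, -2); any affine frame gives the same invariant.
1. V is the centroid of triangle WBR ⇒ V = (2/3, -1/3)
through V parallel to UR: direction (0, 1); meets RB at Q = (2/3, 1/3)
Q = R + t·(B−R) with t = 2/3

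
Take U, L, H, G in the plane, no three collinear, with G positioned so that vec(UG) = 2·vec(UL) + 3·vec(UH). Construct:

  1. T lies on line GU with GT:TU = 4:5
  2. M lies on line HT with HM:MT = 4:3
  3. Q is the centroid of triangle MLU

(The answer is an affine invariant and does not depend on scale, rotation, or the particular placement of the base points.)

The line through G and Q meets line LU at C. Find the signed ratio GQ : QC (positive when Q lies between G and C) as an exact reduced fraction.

GQ:QC = 160/29

Work in coordinates with U = (0, 0), L = (1, 0), H = (0, 1), G = (2, 3).
1. T lies on line GU with GT:TU = 4:5 ⇒ T = (10/9, 5/3)
2. M lies on line HT with HM:MT = 4:3 ⇒ M = (40/63, 29/21)
3. Q is the centroid of triangle MLU ⇒ Q = (103/189, 29/63)
line GQ meets LU at C = (9/32, 0)
Q = G + t·(C−G) with t = 160/189, so GQ:QC = 160/189:29/189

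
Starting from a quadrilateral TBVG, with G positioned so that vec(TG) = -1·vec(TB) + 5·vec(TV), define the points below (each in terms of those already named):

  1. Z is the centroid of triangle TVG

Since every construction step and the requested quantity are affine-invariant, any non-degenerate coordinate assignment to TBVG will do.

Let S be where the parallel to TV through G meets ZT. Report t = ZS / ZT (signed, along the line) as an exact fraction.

Choose coordinates T = (0, 0), B = (1, 0), V = (0, 1), G = (-1, 5).
1. Z is the centroid of triangle TVG ⇒ Z = (-1/3, 2)
through G parallel to TV: direction (0, 1); meets ZT at S = (-1, 6)
S = Z + t·(T−Z) with t = -2

t = -2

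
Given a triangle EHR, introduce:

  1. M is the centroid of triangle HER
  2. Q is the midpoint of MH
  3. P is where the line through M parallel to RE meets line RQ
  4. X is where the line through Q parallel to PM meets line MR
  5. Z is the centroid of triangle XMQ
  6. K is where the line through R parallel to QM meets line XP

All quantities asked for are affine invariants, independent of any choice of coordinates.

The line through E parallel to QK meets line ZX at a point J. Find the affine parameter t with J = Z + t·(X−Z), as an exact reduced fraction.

t = 23/5

Work in coordinates with E = (0, 0), H = (1, 0), R = (0, 1).
1. M is the centroid of triangle HER ⇒ M = (1/3, 1/3)
2. Q is the midpoint of MH ⇒ Q = (2/3, 1/6)
3. P is where the line through M parallel to RE meets line RQ ⇒ P = (1/3, 7/12)
4. X is where the line through Q parallel to PM meets line MR ⇒ X = (2/3, -1/3)
5. Z is the centroid of triangle XMQ ⇒ Z = (5/9, 1/18)
6. K is where the line through R parallel to QM meets line XP ⇒ K = (2/9, 8/9)
through E parallel to QK: direction (-4/9, 13/18); meets ZX at J = (16/15, -26/15)
J = Z + t·(X−Z) with t = 23/5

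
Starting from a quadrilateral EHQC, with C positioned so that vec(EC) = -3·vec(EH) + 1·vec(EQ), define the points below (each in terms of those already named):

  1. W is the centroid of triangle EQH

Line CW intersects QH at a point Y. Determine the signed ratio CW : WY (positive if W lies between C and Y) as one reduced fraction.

CW:WY = 8

Work in coordinates with E = (0, 0), H = (1, 0), Q = (0, 1), C = (-3, 1).
1. W is the centroid of triangle EQH ⇒ W = (1/3, 1/3)
line CW meets QH at Y = (3/4, 1/4)
W = C + t·(Y−C) with t = 8/9, so CW:WY = 8/9:1/9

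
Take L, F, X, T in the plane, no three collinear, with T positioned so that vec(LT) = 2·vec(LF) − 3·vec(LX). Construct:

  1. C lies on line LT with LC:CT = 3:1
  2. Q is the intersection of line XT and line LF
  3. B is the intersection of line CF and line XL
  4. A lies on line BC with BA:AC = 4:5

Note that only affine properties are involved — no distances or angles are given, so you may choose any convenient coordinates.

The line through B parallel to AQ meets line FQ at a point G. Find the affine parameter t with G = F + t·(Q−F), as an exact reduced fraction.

Assign L = (0, 0), F = (1, 0), X = (0, 1), T = (2, -3) — the answer is frame-independent, so this choice is without loss of generality.
1. C lies on line LT with LC:CT = 3:1 ⇒ C = (3/2, -9/4)
2. Q is the intersection of line XT and line LF ⇒ Q = (1/2, 0)
3. B is the intersection of line CF and line XL ⇒ B = (0, 9/2)
4. A lies on line BC with BA:AC = 4:5 ⇒ A = (2/3, 3/2)
through B parallel to AQ: direction (-1/6, -3/2); meets FQ at G = (-1/2, 0)
G = F + t·(Q−F) with t = 3

t = 3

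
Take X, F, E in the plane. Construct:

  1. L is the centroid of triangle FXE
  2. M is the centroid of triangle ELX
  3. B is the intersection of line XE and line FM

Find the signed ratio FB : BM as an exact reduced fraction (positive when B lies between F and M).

Choose coordinates X = (0, 0), F = (1, 0), E = (0, 1).
1. L is the centroid of triangle FXE ⇒ L = (1/3, 1/3)
2. M is the centroid of triangle ELX ⇒ M = (1/9, 4/9)
3. B is the intersection of line XE and line FM ⇒ B = (0, 1/2)
B = F + t·(M−F) with t = 9/8, so FB:BM = t:(1−t) = 9/8:-1/8

FB:BM = -9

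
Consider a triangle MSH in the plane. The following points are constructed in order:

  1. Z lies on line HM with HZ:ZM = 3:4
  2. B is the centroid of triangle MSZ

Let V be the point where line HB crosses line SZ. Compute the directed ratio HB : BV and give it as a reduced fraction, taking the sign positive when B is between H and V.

Set M = (0, 0), S = (1, 0), H = (0, 1); any affine frame gives the same invariant.
1. Z lies on line HM with HZ:ZM = 3:4 ⇒ Z = (0, 4/7)
2. B is the centroid of triangle MSZ ⇒ B = (1/3, 4/21)
line HB meets SZ at V = (3/13, 40/91)
B = H + t·(V−H) with t = 13/9, so HB:BV = 13/9:-4/9

HB:BV = -13/4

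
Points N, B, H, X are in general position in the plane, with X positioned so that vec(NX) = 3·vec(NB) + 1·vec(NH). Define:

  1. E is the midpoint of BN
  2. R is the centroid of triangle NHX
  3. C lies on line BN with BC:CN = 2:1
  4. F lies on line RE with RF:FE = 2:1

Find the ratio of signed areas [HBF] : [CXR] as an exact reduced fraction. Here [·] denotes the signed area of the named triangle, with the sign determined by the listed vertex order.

Choose coordinates N = (0, 0), B = (1, 0), H = (0, 1), X = (3, 1).
1. E is the midpoint of BN ⇒ E = (1/2, 0)
2. R is the centroid of triangle NHX ⇒ R = (1, 2/3)
3. C lies on line BN with BC:CN = 2:1 ⇒ C = (1/3, 0)
4. F lies on line RE with RF:FE = 2:1 ⇒ F = (2/3, 2/9)
2·[HBF] = -1/9, 2·[CXR] = 10/9
[HBF]:[CXR] = -1/9:10/9 = -1/10

[HBF]:[CXR] = -1/10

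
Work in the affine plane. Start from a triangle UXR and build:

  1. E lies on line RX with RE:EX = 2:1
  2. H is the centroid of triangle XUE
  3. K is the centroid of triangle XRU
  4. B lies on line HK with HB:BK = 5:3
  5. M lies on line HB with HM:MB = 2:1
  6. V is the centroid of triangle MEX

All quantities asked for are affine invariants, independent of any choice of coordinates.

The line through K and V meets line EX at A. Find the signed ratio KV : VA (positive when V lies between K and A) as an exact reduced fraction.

Assign U = (0, 0), X = (1, 0), R = (0, 1) — the answer is frame-independent, so this choice is without loss of generality.
1. E lies on line RX with RE:EX = 2:1 ⇒ E = (2/3, 1/3)
2. H is the centroid of triangle XUE ⇒ H = (5/9, 1/9)
3. K is the centroid of triangle XRU ⇒ K = (1/3, 1/3)
4. B lies on line HK with HB:BK = 5:3 ⇒ B = (5/12, 1/4)
5. M lies on line HB with HM:MB = 2:1 ⇒ M = (25/54, 11/54)
6. V is the centroid of triangle MEX ⇒ V = (115/162, 29/162)
line KV meets EX at A = (97/108, 11/108)
V = K + t·(A−K) with t = 2/3, so KV:VA = 2/3:1/3

KV:VA = 2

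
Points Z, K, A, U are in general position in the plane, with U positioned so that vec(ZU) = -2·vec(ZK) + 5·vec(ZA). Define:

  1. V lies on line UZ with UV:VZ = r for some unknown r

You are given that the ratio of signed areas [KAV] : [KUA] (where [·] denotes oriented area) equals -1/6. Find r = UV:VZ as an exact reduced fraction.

Choose coordinates Z = (0, 0), K = (1, 0), A = (0, 1), U = (-2, 5).
1. With UV:VZ = r, write λ = r/(r+1) so V = U + λ·(Z−U); V is affine-linear in λ
Every point depending on V is an affine combination of V and λ-independent points, so each such coordinate is linear in λ; the λ² term in each signed area is a multiple of (Z−U)×(Z−U) = 0, so 2·[KAV] and 2·[KUA] are each linear in λ. Evaluating at λ=0 and λ=1:
  2·[KAV] = 3·λ − 2,   2·[KUA] = 2
So [KAV]:[KUA] = (3·λ − 2) / (2). Setting this equal to -1/6:
  3·λ − 2 = -1/6·(2)  ⇒  λ = 5/9
Then r = λ/(1−λ) = (5/9)/(4/9) = 5/4. Check: with r = 5/4, V = (-8/9, 20/9) and [KAV]:[KUA] = -1/6 as required.

r = 5/4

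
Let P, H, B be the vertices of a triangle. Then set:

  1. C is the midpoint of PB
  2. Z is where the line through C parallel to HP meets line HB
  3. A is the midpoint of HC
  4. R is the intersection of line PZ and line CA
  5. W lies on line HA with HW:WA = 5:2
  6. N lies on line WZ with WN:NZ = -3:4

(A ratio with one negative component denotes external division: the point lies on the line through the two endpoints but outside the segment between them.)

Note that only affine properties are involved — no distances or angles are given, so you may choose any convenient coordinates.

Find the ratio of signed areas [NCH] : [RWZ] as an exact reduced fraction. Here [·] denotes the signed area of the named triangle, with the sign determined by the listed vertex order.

[NCH]:[RWZ] = -126/13

Choose coordinates P = (0, 0), H = (1, 0), B = (0, 1).
1. C is the midpoint of PB ⇒ C = (0, 1/2)
2. Z is where the line through C parallel to HP meets line HB ⇒ Z = (1/2, 1/2)
3. A is the midpoint of HC ⇒ A = (1/2, 1/4)
4. R is the intersection of line PZ and line CA ⇒ R = (1/3, 1/3)
5. W lies on line HA with HW:WA = 5:2 ⇒ W = (9/14, 5/28)
6. N lies on line WZ with WN:NZ = -3:4 ⇒ N = (15/14, -11/14)
2·[NCH] = -3/4, 2·[RWZ] = 13/168
[NCH]:[RWZ] = -3/4:13/168 = -126/13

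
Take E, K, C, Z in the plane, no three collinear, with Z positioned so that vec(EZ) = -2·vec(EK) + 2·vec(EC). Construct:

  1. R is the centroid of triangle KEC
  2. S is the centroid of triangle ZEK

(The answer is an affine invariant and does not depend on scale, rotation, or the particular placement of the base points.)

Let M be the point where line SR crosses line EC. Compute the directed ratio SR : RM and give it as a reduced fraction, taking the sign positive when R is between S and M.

Set E = (0, 0), K = (1, 0), C = (0, 1), Z = (-2, 2); any affine frame gives the same invariant.
1. R is the centroid of triangle KEC ⇒ R = (1/3, 1/3)
2. S is the centroid of triangle ZEK ⇒ S = (-1/3, 2/3)
line SR meets EC at M = (0, 1/2)
R = S + t·(M−S) with t = 2, so SR:RM = 2:-1

SR:RM = -2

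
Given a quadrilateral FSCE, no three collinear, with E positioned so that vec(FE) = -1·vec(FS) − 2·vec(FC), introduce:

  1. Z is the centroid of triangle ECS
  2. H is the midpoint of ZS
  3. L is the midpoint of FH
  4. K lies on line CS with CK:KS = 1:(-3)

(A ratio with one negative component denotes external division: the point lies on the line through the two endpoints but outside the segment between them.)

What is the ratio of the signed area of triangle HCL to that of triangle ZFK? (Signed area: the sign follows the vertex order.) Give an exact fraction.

Assign F = (0, 0), S = (1, 0), C = (0, 1), E = (-1, -2) — the answer is frame-independent, so this choice is without loss of generality.
1. Z is the centroid of triangle ECS ⇒ Z = (0, -1/3)
2. H is the midpoint of ZS ⇒ H = (1/2, -1/6)
3. L is the midpoint of FH ⇒ L = (1/4, -1/12)
4. K lies on line CS with CK:KS = 1:(-3) ⇒ K = (-1/2, 3/2)
2·[HCL] = 1/4, 2·[ZFK] = 1/6
[HCL]:[ZFK] = 1/4:1/6 = 3/2

[HCL]:[ZFK] = 3/2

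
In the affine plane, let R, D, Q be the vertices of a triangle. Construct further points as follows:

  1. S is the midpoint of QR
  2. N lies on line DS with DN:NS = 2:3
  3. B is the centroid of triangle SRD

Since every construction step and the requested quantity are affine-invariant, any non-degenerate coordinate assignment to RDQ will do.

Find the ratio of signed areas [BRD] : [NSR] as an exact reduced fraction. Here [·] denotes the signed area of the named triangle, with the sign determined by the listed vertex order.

Set R = (0, 0), D = (1, 0), Q = (0, 1); any affine frame gives the same invariant.
1. S is the midpoint of QR ⇒ S = (0, 1/2)
2. N lies on line DS with DN:NS = 2:3 ⇒ N = (3/5, 1/5)
3. B is the centroid of triangle SRD ⇒ B = (1/3, 1/6)
2·[BRD] = 1/6, 2·[NSR] = 3/10
[BRD]:[NSR] = 1/6:3/10 = 5/9

[BRD]:[NSR] = 5/9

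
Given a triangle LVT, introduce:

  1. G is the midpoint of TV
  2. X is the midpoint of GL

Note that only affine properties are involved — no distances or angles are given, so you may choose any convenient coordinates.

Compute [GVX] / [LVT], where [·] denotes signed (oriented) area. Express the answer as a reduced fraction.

Assign L = (0, 0), V = (1, 0), T = (0, 1) — the answer is frame-independent, so this choice is without loss of generality.
1. G is the midpoint of TV ⇒ G = (1/2, 1/2)
2. X is the midpoint of GL ⇒ X = (1/4, 1/4)
2·[GVX] = -1/4, 2·[LVT] = 1
[GVX]:[LVT] = -1/4:1 = -1/4

[GVX]:[LVT] = -1/4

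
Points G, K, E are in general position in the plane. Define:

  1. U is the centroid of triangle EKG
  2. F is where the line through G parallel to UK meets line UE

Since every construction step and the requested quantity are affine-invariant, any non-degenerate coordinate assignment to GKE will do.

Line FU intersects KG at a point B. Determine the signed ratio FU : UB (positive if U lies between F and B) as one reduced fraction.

FU:UB = -2

Set G = (0, 0), K = (1, 0), E = (0, 1); any affine frame gives the same invariant.
1. U is the centroid of triangle EKG ⇒ U = (1/3, 1/3)
2. F is where the line through G parallel to UK meets line UE ⇒ F = (2/3, -1/3)
line FU meets KG at B = (1/2, 0)
U = F + t·(B−F) with t = 2, so FU:UB = 2:-1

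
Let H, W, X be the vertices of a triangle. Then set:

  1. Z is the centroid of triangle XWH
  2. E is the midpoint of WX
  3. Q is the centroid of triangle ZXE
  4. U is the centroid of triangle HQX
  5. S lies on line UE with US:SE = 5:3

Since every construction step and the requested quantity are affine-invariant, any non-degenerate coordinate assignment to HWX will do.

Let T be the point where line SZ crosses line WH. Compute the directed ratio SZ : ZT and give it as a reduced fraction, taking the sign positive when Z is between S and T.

SZ:ZT = 13/24

Choose coordinates H = (0, 0), W = (1, 0), X = (0, 1).
1. Z is the centroid of triangle XWH ⇒ Z = (1/3, 1/3)
2. E is the midpoint of WX ⇒ E = (1/2, 1/2)
3. Q is the centroid of triangle ZXE ⇒ Q = (5/18, 11/18)
4. U is the centroid of triangle HQX ⇒ U = (5/54, 29/54)
5. S lies on line UE with US:SE = 5:3 ⇒ S = (25/72, 37/72)
line SZ meets WH at T = (4/13, 0)
Z = S + t·(T−S) with t = 13/37, so SZ:ZT = 13/37:24/37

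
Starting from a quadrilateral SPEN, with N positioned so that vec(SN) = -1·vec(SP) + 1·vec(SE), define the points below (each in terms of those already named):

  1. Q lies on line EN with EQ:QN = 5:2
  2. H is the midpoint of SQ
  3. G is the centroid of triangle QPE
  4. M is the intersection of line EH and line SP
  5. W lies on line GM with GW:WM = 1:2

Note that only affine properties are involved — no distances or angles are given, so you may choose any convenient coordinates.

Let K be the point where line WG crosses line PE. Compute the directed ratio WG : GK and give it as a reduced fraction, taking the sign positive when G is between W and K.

WG:GK = 31/15

Assign S = (0, 0), P = (1, 0), E = (0, 1), N = (-1, 1) — the answer is frame-independent, so this choice is without loss of generality.
1. Q lies on line EN with EQ:QN = 5:2 ⇒ Q = (-5/7, 1)
2. H is the midpoint of SQ ⇒ H = (-5/14, 1/2)
3. G is the centroid of triangle QPE ⇒ G = (2/21, 2/3)
4. M is the intersection of line EH and line SP ⇒ M = (-5/7, 0)
5. W lies on line GM with GW:WM = 1:2 ⇒ W = (-11/63, 4/9)
line WG meets PE at K = (7/31, 24/31)
G = W + t·(K−W) with t = 31/46, so WG:GK = 31/46:15/46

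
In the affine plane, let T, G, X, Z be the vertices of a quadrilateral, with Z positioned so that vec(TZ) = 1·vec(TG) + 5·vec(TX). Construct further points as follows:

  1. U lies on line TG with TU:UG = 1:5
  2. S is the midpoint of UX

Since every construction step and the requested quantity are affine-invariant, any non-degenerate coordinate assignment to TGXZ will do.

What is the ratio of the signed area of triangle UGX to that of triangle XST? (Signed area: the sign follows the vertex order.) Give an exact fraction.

[UGX]:[XST] = -10

Choose coordinates T = (0, 0), G = (1, 0), X = (0, 1), Z = (1, 5).
1. U lies on line TG with TU:UG = 1:5 ⇒ U = (1/6, 0)
2. S is the midpoint of UX ⇒ S = (1/12, 1/2)
2·[UGX] = 5/6, 2·[XST] = -1/12
[UGX]:[XST] = 5/6:-1/12 = -10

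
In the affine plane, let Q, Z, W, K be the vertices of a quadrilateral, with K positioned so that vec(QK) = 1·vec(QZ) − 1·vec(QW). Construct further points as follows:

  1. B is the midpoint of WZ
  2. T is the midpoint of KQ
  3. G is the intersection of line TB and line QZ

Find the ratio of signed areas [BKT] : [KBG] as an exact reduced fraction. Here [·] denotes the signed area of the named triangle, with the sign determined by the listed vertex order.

[BKT]:[KBG] = -2

Choose coordinates Q = (0, 0), Z = (1, 0), W = (0, 1), K = (1, -1).
1. B is the midpoint of WZ ⇒ B = (1/2, 1/2)
2. T is the midpoint of KQ ⇒ T = (1/2, -1/2)
3. G is the intersection of line TB and line QZ ⇒ G = (1/2, 0)
2·[BKT] = -1/2, 2·[KBG] = 1/4
[BKT]:[KBG] = -1/2:1/4 = -2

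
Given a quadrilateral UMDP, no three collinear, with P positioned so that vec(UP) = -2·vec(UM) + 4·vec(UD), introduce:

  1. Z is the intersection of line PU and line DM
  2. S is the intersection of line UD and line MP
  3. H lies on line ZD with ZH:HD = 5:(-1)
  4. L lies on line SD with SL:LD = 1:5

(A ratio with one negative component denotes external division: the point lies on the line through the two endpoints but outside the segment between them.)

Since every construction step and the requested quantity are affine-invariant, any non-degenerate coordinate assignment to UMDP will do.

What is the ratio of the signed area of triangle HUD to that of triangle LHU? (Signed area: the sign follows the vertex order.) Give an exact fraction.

Choose coordinates U = (0, 0), M = (1, 0), D = (0, 1), P = (-2, 4).
1. Z is the intersection of line PU and line DM ⇒ Z = (-1, 2)
2. S is the intersection of line UD and line MP ⇒ S = (0, 4/3)
3. H lies on line ZD with ZH:HD = 5:(-1) ⇒ H = (1/4, 3/4)
4. L lies on line SD with SL:LD = 1:5 ⇒ L = (0, 23/18)
2·[HUD] = -1/4, 2·[LHU] = -23/72
[HUD]:[LHU] = -1/4:-23/72 = 18/23

[HUD]:[LHU] = 18/23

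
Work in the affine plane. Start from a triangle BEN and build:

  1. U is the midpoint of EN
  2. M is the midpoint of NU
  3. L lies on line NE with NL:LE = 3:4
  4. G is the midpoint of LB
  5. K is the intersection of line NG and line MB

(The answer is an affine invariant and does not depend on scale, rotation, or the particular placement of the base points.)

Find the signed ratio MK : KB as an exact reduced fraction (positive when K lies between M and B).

Choose coordinates B = (0, 0), E = (1, 0), N = (0, 1).
1. U is the midpoint of EN ⇒ U = (1/2, 1/2)
2. M is the midpoint of NU ⇒ M = (1/4, 3/4)
3. L lies on line NE with NL:LE = 3:4 ⇒ L = (3/7, 4/7)
4. G is the midpoint of LB ⇒ G = (3/14, 2/7)
5. K is the intersection of line NG and line MB ⇒ K = (3/19, 9/19)
K = M + t·(B−M) with t = 7/19, so MK:KB = t:(1−t) = 7/19:12/19

MK:KB = 7/12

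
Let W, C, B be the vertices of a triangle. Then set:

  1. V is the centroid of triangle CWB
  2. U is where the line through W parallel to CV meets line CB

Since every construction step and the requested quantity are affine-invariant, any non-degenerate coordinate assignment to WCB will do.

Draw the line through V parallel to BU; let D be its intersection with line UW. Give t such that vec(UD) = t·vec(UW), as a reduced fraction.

Choose coordinates W = (0, 0), C = (1, 0), B = (0, 1).
1. V is the centroid of triangle CWB ⇒ V = (1/3, 1/3)
2. U is where the line through W parallel to CV meets line CB ⇒ U = (2, -1)
through V parallel to BU: direction (2, -2); meets UW at D = (4/3, -2/3)
D = U + t·(W−U) with t = 1/3

t = 1/3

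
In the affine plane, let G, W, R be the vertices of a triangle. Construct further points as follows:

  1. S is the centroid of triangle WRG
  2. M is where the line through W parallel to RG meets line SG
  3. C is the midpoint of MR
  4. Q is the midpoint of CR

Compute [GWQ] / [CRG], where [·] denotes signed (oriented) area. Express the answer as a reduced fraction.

Assign G = (0, 0), W = (1, 0), R = (0, 1) — the answer is frame-independent, so this choice is without loss of generality.
1. S is the centroid of triangle WRG ⇒ S = (1/3, 1/3)
2. M is where the line through W parallel to RG meets line SG ⇒ M = (1, 1)
3. C is the midpoint of MR ⇒ C = (1/2, 1)
4. Q is the midpoint of CR ⇒ Q = (1/4, 1)
2·[GWQ] = 1, 2·[CRG] = 1/2
[GWQ]:[CRG] = 1:1/2 = 2

[GWQ]:[CRG] = 2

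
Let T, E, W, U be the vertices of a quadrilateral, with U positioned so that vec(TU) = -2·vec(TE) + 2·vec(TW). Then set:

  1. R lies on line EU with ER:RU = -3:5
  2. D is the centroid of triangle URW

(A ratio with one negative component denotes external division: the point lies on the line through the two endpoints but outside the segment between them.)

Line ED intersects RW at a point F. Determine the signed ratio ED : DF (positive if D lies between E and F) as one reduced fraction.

Choose coordinates T = (0, 0), E = (1, 0), W = (0, 1), U = (-2, 2).
1. R lies on line EU with ER:RU = -3:5 ⇒ R = (11/2, -3)
2. D is the centroid of triangle URW ⇒ D = (7/6, 0)
line ED meets RW at F = (11/8, 0)
D = E + t·(F−E) with t = 4/9, so ED:DF = 4/9:5/9

ED:DF = 4/5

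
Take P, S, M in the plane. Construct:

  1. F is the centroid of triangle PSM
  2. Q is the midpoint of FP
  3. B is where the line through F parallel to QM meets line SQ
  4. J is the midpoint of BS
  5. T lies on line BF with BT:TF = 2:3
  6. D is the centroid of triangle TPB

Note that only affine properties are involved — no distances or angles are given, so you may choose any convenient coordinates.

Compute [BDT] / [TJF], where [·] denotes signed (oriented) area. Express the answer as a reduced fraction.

[BDT]:[TJF] = -8/27

Work in coordinates with P = (0, 0), S = (1, 0), M = (0, 1).
1. F is the centroid of triangle PSM ⇒ F = (1/3, 1/3)
2. Q is the midpoint of FP ⇒ Q = (1/6, 1/6)
3. B is where the line through F parallel to QM meets line SQ ⇒ B = (3/8, 1/8)
4. J is the midpoint of BS ⇒ J = (11/16, 1/16)
5. T lies on line BF with BT:TF = 2:3 ⇒ T = (43/120, 5/24)
6. D is the centroid of triangle TPB ⇒ D = (11/45, 1/9)
2·[BDT] = -1/90, 2·[TJF] = 3/80
[BDT]:[TJF] = -1/90:3/80 = -8/27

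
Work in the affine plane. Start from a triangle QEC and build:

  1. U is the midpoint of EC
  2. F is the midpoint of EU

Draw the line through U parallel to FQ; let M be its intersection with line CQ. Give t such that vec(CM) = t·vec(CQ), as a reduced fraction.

Work in coordinates with Q = (0, 0), E = (1, 0), C = (0, 1).
1. U is the midpoint of EC ⇒ U = (1/2, 1/2)
2. F is the midpoint of EU ⇒ F = (3/4, 1/4)
through U parallel to FQ: direction (-3/4, -1/4); meets CQ at M = (0, 1/3)
M = C + t·(Q−C) with t = 2/3

t = 2/3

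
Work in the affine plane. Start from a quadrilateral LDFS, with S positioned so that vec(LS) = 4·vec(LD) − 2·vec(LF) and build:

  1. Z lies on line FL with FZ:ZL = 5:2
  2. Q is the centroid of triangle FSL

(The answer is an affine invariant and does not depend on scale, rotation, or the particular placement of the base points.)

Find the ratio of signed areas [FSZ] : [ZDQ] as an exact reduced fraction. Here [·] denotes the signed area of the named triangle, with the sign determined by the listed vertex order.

[FSZ]:[ZDQ] = 12

Work in coordinates with L = (0, 0), D = (1, 0), F = (0, 1), S = (4, -2).
1. Z lies on line FL with FZ:ZL = 5:2 ⇒ Z = (0, 2/7)
2. Q is the centroid of triangle FSL ⇒ Q = (4/3, -1/3)
2·[FSZ] = -20/7, 2·[ZDQ] = -5/21
[FSZ]:[ZDQ] = -20/7:-5/21 = 12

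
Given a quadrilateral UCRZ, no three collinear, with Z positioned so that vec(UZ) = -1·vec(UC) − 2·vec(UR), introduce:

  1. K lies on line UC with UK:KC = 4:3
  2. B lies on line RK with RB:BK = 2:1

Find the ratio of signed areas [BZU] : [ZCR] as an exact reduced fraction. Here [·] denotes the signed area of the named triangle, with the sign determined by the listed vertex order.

[BZU]:[ZCR] = -3/28

Choose coordinates U = (0, 0), C = (1, 0), R = (0, 1), Z = (-1, -2).
1. K lies on line UC with UK:KC = 4:3 ⇒ K = (4/7, 0)
2. B lies on line RK with RB:BK = 2:1 ⇒ B = (8/21, 1/3)
2·[BZU] = -3/7, 2·[ZCR] = 4
[BZU]:[ZCR] = -3/7:4 = -3/28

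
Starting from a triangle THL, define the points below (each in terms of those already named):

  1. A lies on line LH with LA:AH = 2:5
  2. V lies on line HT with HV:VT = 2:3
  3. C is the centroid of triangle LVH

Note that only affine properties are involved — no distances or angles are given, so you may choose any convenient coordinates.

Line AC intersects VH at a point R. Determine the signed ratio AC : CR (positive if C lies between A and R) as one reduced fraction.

AC:CR = 8/7

Assign T = (0, 0), H = (1, 0), L = (0, 1) — the answer is frame-independent, so this choice is without loss of generality.
1. A lies on line LH with LA:AH = 2:5 ⇒ A = (2/7, 5/7)
2. V lies on line HT with HV:VT = 2:3 ⇒ V = (3/5, 0)
3. C is the centroid of triangle LVH ⇒ C = (8/15, 1/3)
line AC meets VH at R = (3/4, 0)
C = A + t·(R−A) with t = 8/15, so AC:CR = 8/15:7/15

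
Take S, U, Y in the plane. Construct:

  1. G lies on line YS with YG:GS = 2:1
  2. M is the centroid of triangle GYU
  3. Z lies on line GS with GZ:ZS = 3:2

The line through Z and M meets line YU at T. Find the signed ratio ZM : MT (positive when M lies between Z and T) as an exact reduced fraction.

Set S = (0, 0), U = (1, 0), Y = (0, 1); any affine frame gives the same invariant.
1. G lies on line YS with YG:GS = 2:1 ⇒ G = (0, 1/3)
2. M is the centroid of triangle GYU ⇒ M = (1/3, 4/9)
3. Z lies on line GS with GZ:ZS = 3:2 ⇒ Z = (0, 2/15)
line ZM meets YU at T = (13/29, 16/29)
M = Z + t·(T−Z) with t = 29/39, so ZM:MT = 29/39:10/39

ZM:MT = 29/10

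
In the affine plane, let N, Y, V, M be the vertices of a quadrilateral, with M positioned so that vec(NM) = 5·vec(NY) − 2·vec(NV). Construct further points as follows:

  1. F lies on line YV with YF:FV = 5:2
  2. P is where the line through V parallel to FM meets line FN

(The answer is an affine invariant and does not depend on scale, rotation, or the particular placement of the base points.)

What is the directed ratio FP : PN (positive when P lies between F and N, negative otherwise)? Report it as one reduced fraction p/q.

Set N = (0, 0), Y = (1, 0), V = (0, 1), M = (5, -2); any affine frame gives the same invariant.
1. F lies on line YV with YF:FV = 5:2 ⇒ F = (2/7, 5/7)
2. P is where the line through V parallel to FM meets line FN ⇒ P = (66/203, 165/203)
P = F + t·(N−F) with t = -4/29, so FP:PN = t:(1−t) = -4/29:33/29

FP:PN = -4/33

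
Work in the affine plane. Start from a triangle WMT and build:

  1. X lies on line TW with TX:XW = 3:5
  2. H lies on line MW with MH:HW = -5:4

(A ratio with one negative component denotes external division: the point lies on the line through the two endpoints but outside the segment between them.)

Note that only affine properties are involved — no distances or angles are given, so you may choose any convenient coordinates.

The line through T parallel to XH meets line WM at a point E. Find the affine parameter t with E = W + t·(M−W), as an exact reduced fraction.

Set W = (0, 0), M = (1, 0), T = (0, 1); any affine frame gives the same invariant.
1. X lies on line TW with TX:XW = 3:5 ⇒ X = (0, 5/8)
2. H lies on line MW with MH:HW = -5:4 ⇒ H = (-4, 0)
through T parallel to XH: direction (-4, -5/8); meets WM at E = (-32/5, 0)
E = W + t·(M−W) with t = -32/5

t = -32/5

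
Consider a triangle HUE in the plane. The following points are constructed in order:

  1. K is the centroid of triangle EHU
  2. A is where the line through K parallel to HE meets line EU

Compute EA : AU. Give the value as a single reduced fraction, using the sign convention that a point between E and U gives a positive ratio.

EA:AU = 1/2

Set H = (0, 0), U = (1, 0), E = (0, 1); any affine frame gives the same invariant.
1. K is the centroid of triangle EHU ⇒ K = (1/3, 1/3)
2. A is where the line through K parallel to HE meets line EU ⇒ A = (1/3, 2/3)
A = E + t·(U−E) with t = 1/3, so EA:AU = t:(1−t) = 1/3:2/3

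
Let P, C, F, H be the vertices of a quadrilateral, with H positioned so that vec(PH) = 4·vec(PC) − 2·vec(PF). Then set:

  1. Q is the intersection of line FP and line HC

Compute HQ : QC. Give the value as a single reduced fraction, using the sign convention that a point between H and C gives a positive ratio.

Set P = (0, 0), C = (1, 0), F = (0, 1), H = (4, -2); any affine frame gives the same invariant.
1. Q is the intersection of line FP and line HC ⇒ Q = (0, 2/3)
Q = H + t·(C−H) with t = 4/3, so HQ:QC = t:(1−t) = 4/3:-1/3

HQ:QC = -4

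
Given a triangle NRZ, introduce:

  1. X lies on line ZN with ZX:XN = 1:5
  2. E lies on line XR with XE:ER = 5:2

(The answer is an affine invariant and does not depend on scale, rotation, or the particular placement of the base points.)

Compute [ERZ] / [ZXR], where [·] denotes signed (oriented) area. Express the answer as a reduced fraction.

[ERZ]:[ZXR] = 2/7

Work in coordinates with N = (0, 0), R = (1, 0), Z = (0, 1).
1. X lies on line ZN with ZX:XN = 1:5 ⇒ X = (0, 5/6)
2. E lies on line XR with XE:ER = 5:2 ⇒ E = (5/7, 5/21)
2·[ERZ] = 1/21, 2·[ZXR] = 1/6
[ERZ]:[ZXR] = 1/21:1/6 = 2/7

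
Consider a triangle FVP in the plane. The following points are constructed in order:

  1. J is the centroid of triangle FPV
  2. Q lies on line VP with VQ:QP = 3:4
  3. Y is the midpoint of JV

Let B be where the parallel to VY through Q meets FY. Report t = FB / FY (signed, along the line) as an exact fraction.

Assign F = (0, 0), V = (1, 0), P = (0, 1) — the answer is frame-independent, so this choice is without loss of generality.
1. J is the centroid of triangle FPV ⇒ J = (1/3, 1/3)
2. Q lies on line VP with VQ:QP = 3:4 ⇒ Q = (4/7, 3/7)
3. Y is the midpoint of JV ⇒ Y = (2/3, 1/6)
through Q parallel to VY: direction (-1/3, 1/6); meets FY at B = (20/21, 5/21)
B = F + t·(Y−F) with t = 10/7

t = 10/7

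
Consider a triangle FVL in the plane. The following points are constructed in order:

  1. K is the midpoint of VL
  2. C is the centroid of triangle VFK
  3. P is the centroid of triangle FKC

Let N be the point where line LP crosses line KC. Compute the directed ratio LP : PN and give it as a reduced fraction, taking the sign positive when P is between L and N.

LP:PN = 2

Choose coordinates F = (0, 0), V = (1, 0), L = (0, 1).
1. K is the midpoint of VL ⇒ K = (1/2, 1/2)
2. C is the centroid of triangle VFK ⇒ C = (1/2, 1/6)
3. P is the centroid of triangle FKC ⇒ P = (1/3, 2/9)
line LP meets KC at N = (1/2, -1/6)
P = L + t·(N−L) with t = 2/3, so LP:PN = 2/3:1/3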